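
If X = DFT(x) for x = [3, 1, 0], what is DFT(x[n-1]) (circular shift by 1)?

Time shift by 1: X_shifted[k] = ω_3^(1k) · X[k]
Shifted x = [0, 3, 1]

DFT(x[n-1]) = [4, -2.0000-1.7321i, -2.0000+1.7321i]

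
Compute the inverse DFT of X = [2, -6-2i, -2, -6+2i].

x[n] = (1/4) Σ(k=0 to 3) X[k] · e^(2πikn/4)

Computing each x[n]:
x[0] = -3
x[1] = 2
x[2] = 3
x[3] = 0

x = [-3, 2, 3, 0]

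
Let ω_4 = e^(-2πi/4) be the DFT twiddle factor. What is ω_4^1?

ω_4^1 = e^(-2πi·1/4)
= cos(-2π·1/4) + i·sin(-2π·1/4)
= cos(-2π/4) + i·sin(-2π/4)

ω_4^1 = cos(-2π/4) + i·sin(-2π/4) = -1i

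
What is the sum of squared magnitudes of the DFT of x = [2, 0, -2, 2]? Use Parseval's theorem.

Parseval: Σ|x[n]|² = (1/N)Σ|X[k]|², so Σ|X[k]|² = N·Σ|x[n]|² = 4·12.0000

Σ|X[k]|² = N·Σ|x[n]|² = 4·12.0000 = 48.0000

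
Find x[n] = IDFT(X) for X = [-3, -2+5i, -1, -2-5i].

x[n] = (1/4) Σ(k=0 to 3) X[k] · e^(2πikn/4)

Computing each x[n]:
x[0] = -2
x[1] = -3
x[2] = 0
x[3] = 2

x = [-2, -3, 0, 2]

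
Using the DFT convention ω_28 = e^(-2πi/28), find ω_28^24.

ω_28^24 = e^(-2πi·24/28)
= cos(-2π·24/28) + i·sin(-2π·24/28)
= cos(-48π/28) + i·sin(-48π/28)

ω_28^24 = cos(-48π/28) + i·sin(-48π/28) = 0.6235+0.7818i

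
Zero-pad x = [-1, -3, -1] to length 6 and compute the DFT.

Original 3-point DFT: [-5, 1.0000+1.7321i, 1.0000-1.7321i]
Zero-padded 6-point DFT provides frequency interpolation.

DFT_6([x, 0, ...]) = [-5, -2.0000+3.4641i, 1.0000+1.7321i, 1, 1.0000-1.7321i, -2.0000-3.4641i]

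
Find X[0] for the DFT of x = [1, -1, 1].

X[0] = Σ(n=0 to 2) x[n] · ω_3^0 = Σ x[n]
= (1) + (-1) + (1)

X[0] = 1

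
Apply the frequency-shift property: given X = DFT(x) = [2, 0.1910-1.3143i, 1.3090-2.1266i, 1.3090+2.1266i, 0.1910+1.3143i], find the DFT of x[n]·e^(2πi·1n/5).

Modulation property: DFT(ω_5^(-1n)·x[n]) = X[(k-1) mod 5], so circularly shift X by 1 positions.

X[k-1] = [0.1910+1.3143i, 2, 0.1910-1.3143i, 1.3090-2.1266i, 1.3090+2.1266i]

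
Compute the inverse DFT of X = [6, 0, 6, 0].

x[n] = (1/4) Σ(k=0 to 3) X[k] · e^(2πikn/4)

Computing each x[n]:
x[0] = 3
x[1] = 0
x[2] = 3
x[3] = 0

x = [3, 0, 3, 0]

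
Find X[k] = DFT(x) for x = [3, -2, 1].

X[k] = Σ(n=0 to 2) x[n] · ω_3^(nk)
where ω_3 = e^(-2πi/3)

Computing each X[k]:
X[0] = 2
X[1] = 3.5000+2.5981i
X[2] = 3.5000-2.5981i

X = [2, 3.5000+2.5981i, 3.5000-2.5981i]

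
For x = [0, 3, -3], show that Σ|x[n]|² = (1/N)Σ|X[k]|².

Time domain:
Σ|x[n]|² = |0|² + |3|² + |-3|² = 18.0000

Frequency domain:
(1/3)Σ|X[k]|² = (1/3)(|0|² + |-5.1962i|² + |5.1962i|²) = (1/3)·54.0000 = 18.0000

Both sides agree, confirming Parseval's theorem.

Σ|x[n]|² = (1/N)Σ|X[k]|² = 18.0000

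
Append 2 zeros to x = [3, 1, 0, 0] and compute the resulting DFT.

Original 4-point DFT: [4, 3-1i, 2, 3+1i]
Zero-padded 6-point DFT provides frequency interpolation.

DFT_6([x, 0, ...]) = [4, 3.5000-0.8660i, 2.5000-0.8660i, 2, 2.5000+0.8660i, 3.5000+0.8660i]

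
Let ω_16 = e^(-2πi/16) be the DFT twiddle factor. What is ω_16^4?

ω_16^4 = e^(-2πi·4/16)
= cos(-2π·4/16) + i·sin(-2π·4/16)
= cos(-8π/16) + i·sin(-8π/16)

ω_16^4 = cos(-8π/16) + i·sin(-8π/16) = -1i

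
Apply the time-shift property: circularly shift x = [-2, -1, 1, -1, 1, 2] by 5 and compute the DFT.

Time shift by 5: X_shifted[k] = ω_6^(5k) · X[k]
Shifted x = [-1, 1, -1, 1, 2, -2]

DFT(x[n-5]) = [0, -3, -5.1962i, 0, 5.1962i, -3]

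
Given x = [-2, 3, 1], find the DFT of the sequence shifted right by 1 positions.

Time shift by 1: X_shifted[k] = ω_3^(1k) · X[k]
Shifted x = [1, -2, 3]

DFT(x[n-1]) = [2, 0.5000+4.3301i, 0.5000-4.3301i]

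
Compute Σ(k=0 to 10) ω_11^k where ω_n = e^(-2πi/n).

Sum of all nth roots of unity equals 0 for n > 1 (geometric series with r ≠ 1).

0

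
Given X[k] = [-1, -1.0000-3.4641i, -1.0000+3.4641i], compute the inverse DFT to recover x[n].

x[n] = (1/3) Σ(k=0 to 2) X[k] · e^(2πikn/3)

Computing each x[n]:
x[0] = -1
x[1] = 2
x[2] = -2

x = [-1, 2, -2]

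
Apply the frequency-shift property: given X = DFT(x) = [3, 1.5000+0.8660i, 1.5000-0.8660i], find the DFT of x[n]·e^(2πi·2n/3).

Modulation property: DFT(ω_3^(-2n)·x[n]) = X[(k-2) mod 3], so circularly shift X by 2 positions.

X[k-2] = [1.5000+0.8660i, 1.5000-0.8660i, 3]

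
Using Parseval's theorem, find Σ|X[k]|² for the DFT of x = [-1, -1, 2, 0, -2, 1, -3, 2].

Parseval: Σ|x[n]|² = (1/N)Σ|X[k]|², so Σ|X[k]|² = N·Σ|x[n]|² = 8·24.0000

Σ|X[k]|² = N·Σ|x[n]|² = 8·24.0000 = 192.0000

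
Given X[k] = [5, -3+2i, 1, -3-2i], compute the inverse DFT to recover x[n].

x[n] = (1/4) Σ(k=0 to 3) X[k] · e^(2πikn/4)

Computing each x[n]:
x[0] = 0
x[1] = 0
x[2] = 3
x[3] = 2

x = [0, 0, 3, 2]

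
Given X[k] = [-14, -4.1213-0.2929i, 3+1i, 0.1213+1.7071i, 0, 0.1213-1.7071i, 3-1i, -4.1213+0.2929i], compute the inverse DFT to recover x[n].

x[n] = (1/8) Σ(k=0 to 7) X[k] · e^(2πikn/8)

Computing each x[n]:
x[0] = -2
x[1] = -3
x[2] = -2
x[3] = -1
x[4] = 0
x[5] = -1
x[6] = -3
x[7] = -2

x = [-2, -3, -2, -1, 0, -1, -3, -2]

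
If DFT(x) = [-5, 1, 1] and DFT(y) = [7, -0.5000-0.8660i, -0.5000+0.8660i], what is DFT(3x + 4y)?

By linearity: DFT(3x + 4y) = 3·DFT(x) + 4·DFT(y)
= 3·[-5, 1, 1] + 4·[7, -0.5000-0.8660i, -0.5000+0.8660i]

Computing element-wise:
Z[0] = 3·(-5) + 4·(7) = 13
Z[1] = 3·(1) + 4·(-0.5000-0.8660i) = 1.0000-3.4640i
Z[2] = 3·(1) + 4·(-0.5000+0.8660i) = 1.0000+3.4640i

DFT(3x + 4y) = 3·X + 4·Y = [13, 1.0000-3.4640i, 1.0000+3.4640i]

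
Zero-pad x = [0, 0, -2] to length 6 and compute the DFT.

Original 3-point DFT: [-2, 1.0000-1.7321i, 1.0000+1.7321i]
Zero-padded 6-point DFT provides frequency interpolation.

DFT_6([x, 0, ...]) = [-2, 1.0000+1.7321i, 1.0000-1.7321i, -2, 1.0000+1.7321i, 1.0000-1.7321i]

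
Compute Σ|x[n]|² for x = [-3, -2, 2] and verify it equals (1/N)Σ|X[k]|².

Time domain:
Σ|x[n]|² = |-3|² + |-2|² + |2|² = 17.0000

Frequency domain:
(1/3)Σ|X[k]|² = (1/3)(|-3|² + |-3.0000+3.4641i|² + |-3.0000-3.4641i|²) = (1/3)·51.0000 = 17.0000

Both sides agree, confirming Parseval's theorem.

Σ|x[n]|² = (1/N)Σ|X[k]|² = 17.0000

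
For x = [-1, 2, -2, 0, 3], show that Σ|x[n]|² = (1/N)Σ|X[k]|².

Time domain:
Σ|x[n]|² = |-1|² + |2|² + |-2|² + |0|² + |3|² = 18.0000

Frequency domain:
(1/5)Σ|X[k]|² = (1/5)(|2|² + |2.1631+2.1266i|² + |-5.6631-1.3143i|² + |-5.6631+1.3143i|² + |2.1631-2.1266i|²) = (1/5)·90.0000 = 18.0000

Both sides agree, confirming Parseval's theorem.

Σ|x[n]|² = (1/N)Σ|X[k]|² = 18.0000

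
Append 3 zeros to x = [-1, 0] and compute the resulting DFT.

Original 2-point DFT: [-1, -1]
Zero-padded 5-point DFT provides frequency interpolation.

DFT_5([x, 0, ...]) = [-1, -1, -1, -1, -1]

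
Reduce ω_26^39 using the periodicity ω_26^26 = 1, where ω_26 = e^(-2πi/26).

Since ω_26^26 = 1, powers reduce modulo 26.
39 mod 26 = 13
So ω_26^39 = ω_26^13 = e^(-2πi·13/26)

ω_26^39 = ω_26^13 = -1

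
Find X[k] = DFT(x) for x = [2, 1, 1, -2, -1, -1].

X[k] = Σ(n=0 to 5) x[n] · ω_6^(nk)
where ω_6 = e^(-2πi/6)

Computing each X[k]:
X[0] = 0
X[1] = 4.0000-3.4641i
X[2] = 0
X[3] = 4
X[4] = 0
X[5] = 4.0000+3.4641i

X = [0, 4.0000-3.4641i, 0, 4, 0, 4.0000+3.4641i]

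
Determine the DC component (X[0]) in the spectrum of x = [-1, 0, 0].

X[0] = Σ(n=0 to 2) x[n] · ω_3^0 = Σ x[n]
= (-1) + (0) + (0)

X[0] = -1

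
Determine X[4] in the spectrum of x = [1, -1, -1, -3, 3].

X[4] = Σ(n=0 to 4) x[n] · ω_5^(4n) where ω_5 = e^(-2πi/5)
= (1)·ω_5^0 + (-1)·ω_5^4 + (-1)·ω_5^8 + (-3)·ω_5^12 + (3)·ω_5^16

X[4] = 4.8541-2.6287i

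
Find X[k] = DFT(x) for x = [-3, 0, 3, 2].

X[k] = Σ(n=0 to 3) x[n] · ω_4^(nk)
where ω_4 = e^(-2πi/4)

Computing each X[k]:
X[0] = 2
X[1] = -6+2i
X[2] = -2
X[3] = -6-2i

X = [2, -6+2i, -2, -6-2i]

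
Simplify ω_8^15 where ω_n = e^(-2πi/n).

Since ω_8^8 = 1, powers reduce modulo 8.
15 mod 8 = 7
So ω_8^15 = ω_8^7 = e^(-2πi·7/8)

ω_8^15 = ω_8^7 = 0.7071+0.7071i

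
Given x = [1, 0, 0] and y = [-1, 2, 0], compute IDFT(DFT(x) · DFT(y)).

(x ⊛ y)[n] = Σ(m=0 to 2) x[m] · y[(n-m) mod 3]

Computing each output sample:
(x ⊛ y)[0] = -1
(x ⊛ y)[1] = 2
(x ⊛ y)[2] = 0

x ⊛ y = [-1, 2, 0]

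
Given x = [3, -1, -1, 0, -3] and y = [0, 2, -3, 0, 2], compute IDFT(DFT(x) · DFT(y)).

(x ⊛ y)[n] = Σ(m=0 to 4) x[m] · y[(n-m) mod 5]

Computing each output sample:
(x ⊛ y)[0] = -8
(x ⊛ y)[1] = 13
(x ⊛ y)[2] = -11
(x ⊛ y)[3] = -5
(x ⊛ y)[4] = 9

x ⊛ y = [-8, 13, -11, -5, 9]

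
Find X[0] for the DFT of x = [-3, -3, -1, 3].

X[0] = Σ(n=0 to 3) x[n] · ω_4^0 = Σ x[n]
= (-3) + (-3) + (-1) + (3)

X[0] = -4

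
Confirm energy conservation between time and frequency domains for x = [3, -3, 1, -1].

Time domain:
Σ|x[n]|² = |3|² + |-3|² + |1|² + |-1|² = 20.0000

Frequency domain:
(1/4)Σ|X[k]|² = (1/4)(|0|² + |2+2i|² + |8|² + |2-2i|²) = (1/4)·80.0000 = 20.0000

Both sides agree, confirming Parseval's theorem.

Σ|x[n]|² = (1/N)Σ|X[k]|² = 20.0000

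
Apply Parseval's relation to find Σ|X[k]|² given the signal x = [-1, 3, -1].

Parseval: Σ|x[n]|² = (1/N)Σ|X[k]|², so Σ|X[k]|² = N·Σ|x[n]|² = 3·11.0000

Σ|X[k]|² = N·Σ|x[n]|² = 3·11.0000 = 33.0000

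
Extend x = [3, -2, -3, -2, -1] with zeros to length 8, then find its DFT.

Original 5-point DFT: [-5, 6.1180+1.5388i, 3.8820-0.3633i, 3.8820+0.3633i, 6.1180-1.5388i]
Zero-padded 8-point DFT provides frequency interpolation.

DFT_8([x, 0, ...]) = [-5, 4.0000+5.8284i, 5, 4.0000-0.1716i, 3, 4.0000+0.1716i, 5, 4.0000-5.8284i]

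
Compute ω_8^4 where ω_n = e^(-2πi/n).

ω_8^4 = e^(-2πi·4/8)
= cos(-2π·4/8) + i·sin(-2π·4/8)
= cos(-8π/8) + i·sin(-8π/8)

ω_8^4 = cos(-8π/8) + i·sin(-8π/8) = -1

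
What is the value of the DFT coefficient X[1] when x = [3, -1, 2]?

X[1] = Σ(n=0 to 2) x[n] · ω_3^(1n) where ω_3 = e^(-2πi/3)
= (3)·ω_3^0 + (-1)·ω_3^1 + (2)·ω_3^2

X[1] = 2.5000+2.5981i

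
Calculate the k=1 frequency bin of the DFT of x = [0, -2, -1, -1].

X[1] = Σ(n=0 to 3) x[n] · ω_4^(1n) where ω_4 = e^(-2πi/4)
= (0)·ω_4^0 + (-2)·ω_4^1 + (-1)·ω_4^2 + (-1)·ω_4^3

X[1] = 1+1i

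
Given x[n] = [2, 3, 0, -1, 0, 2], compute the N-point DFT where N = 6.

X[k] = Σ(n=0 to 5) x[n] · ω_6^(nk)
where ω_6 = e^(-2πi/6)

Computing each X[k]:
X[0] = 6
X[1] = 5.5000-0.8660i
X[2] = -1.5000-0.8660i
X[3] = -2
X[4] = -1.5000+0.8660i
X[5] = 5.5000+0.8660i

X = [6, 5.5000-0.8660i, -1.5000-0.8660i, -2, -1.5000+0.8660i, 5.5000+0.8660i]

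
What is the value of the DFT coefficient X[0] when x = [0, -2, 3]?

X[0] = Σ(n=0 to 2) x[n] · ω_3^0 = Σ x[n]
= (0) + (-2) + (3)

X[0] = 1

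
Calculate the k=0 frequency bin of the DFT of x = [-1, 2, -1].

X[0] = Σ(n=0 to 2) x[n] · ω_3^0 = Σ x[n]
= (-1) + (2) + (-1)

X[0] = 0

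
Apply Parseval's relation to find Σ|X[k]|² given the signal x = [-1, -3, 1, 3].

Parseval: Σ|x[n]|² = (1/N)Σ|X[k]|², so Σ|X[k]|² = N·Σ|x[n]|² = 4·20.0000

Σ|X[k]|² = N·Σ|x[n]|² = 4·20.0000 = 80.0000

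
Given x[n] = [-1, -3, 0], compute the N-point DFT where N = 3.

X[k] = Σ(n=0 to 2) x[n] · ω_3^(nk)
where ω_3 = e^(-2πi/3)

Computing each X[k]:
X[0] = -4
X[1] = 0.5000+2.5981i
X[2] = 0.5000-2.5981i

X = [-4, 0.5000+2.5981i, 0.5000-2.5981i]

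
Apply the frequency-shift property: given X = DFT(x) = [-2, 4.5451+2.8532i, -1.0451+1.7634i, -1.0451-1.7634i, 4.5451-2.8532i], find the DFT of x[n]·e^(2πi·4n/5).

Modulation property: DFT(ω_5^(-4n)·x[n]) = X[(k-4) mod 5], so circularly shift X by 4 positions.

X[k-4] = [4.5451+2.8532i, -1.0451+1.7634i, -1.0451-1.7634i, 4.5451-2.8532i, -2]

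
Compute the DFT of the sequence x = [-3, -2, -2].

X[k] = Σ(n=0 to 2) x[n] · ω_3^(nk)
where ω_3 = e^(-2πi/3)

Computing each X[k]:
X[0] = -7
X[1] = -1
X[2] = -1

X = [-7, -1, -1]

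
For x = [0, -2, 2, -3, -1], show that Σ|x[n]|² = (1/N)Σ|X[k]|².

Time domain:
Σ|x[n]|² = |0|² + |-2|² + |2|² + |-3|² + |-1|² = 18.0000

Frequency domain:
(1/5)Σ|X[k]|² = (1/5)(|-4|² + |-0.1180-1.9879i|² + |2.1180+5.3431i|² + |2.1180-5.3431i|² + |-0.1180+1.9879i|²) = (1/5)·90.0000 = 18.0000

Both sides agree, confirming Parseval's theorem.

Σ|x[n]|² = (1/N)Σ|X[k]|² = 18.0000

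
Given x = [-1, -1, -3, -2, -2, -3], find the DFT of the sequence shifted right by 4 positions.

Time shift by 4: X_shifted[k] = ω_6^(4k) · X[k]
Shifted x = [-3, -2, -2, -3, -1, -1]

DFT(x[n-4]) = [-12, 1.7321i, -3, 0, -3, -1.7321i]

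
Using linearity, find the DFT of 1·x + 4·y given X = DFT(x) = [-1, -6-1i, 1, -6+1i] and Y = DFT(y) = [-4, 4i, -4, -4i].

By linearity: DFT(1x + 4y) = 1·DFT(x) + 4·DFT(y)
= 1·[-1, -6-1i, 1, -6+1i] + 4·[-4, 4i, -4, -4i]

Computing element-wise:
Z[0] = 1·(-1) + 4·(-4) = -17
Z[1] = 1·(-6-1i) + 4·(4i) = -6+15i
Z[2] = 1·(1) + 4·(-4) = -15
Z[3] = 1·(-6+1i) + 4·(-4i) = -6-15i

DFT(1x + 4y) = 1·X + 4·Y = [-17, -6+15i, -15, -6-15i]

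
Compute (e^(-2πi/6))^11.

Since ω_6^6 = 1, powers reduce modulo 6.
11 mod 6 = 5
So ω_6^11 = ω_6^5 = e^(-2πi·5/6)

ω_6^11 = ω_6^5 = 0.5000+0.8660i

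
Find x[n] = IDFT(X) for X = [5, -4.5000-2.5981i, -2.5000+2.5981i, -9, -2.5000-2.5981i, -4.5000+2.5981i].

x[n] = (1/6) Σ(k=0 to 5) X[k] · e^(2πikn/6)

Computing each x[n]:
x[0] = -3
x[1] = 2
x[2] = 2
x[3] = 3
x[4] = -1
x[5] = 2

x = [-3, 2, 2, 3, -1, 2]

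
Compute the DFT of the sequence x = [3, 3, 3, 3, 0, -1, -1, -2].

X[k] = Σ(n=0 to 7) x[n] · ω_8^(nk)
where ω_8 = e^(-2πi/8)

Computing each X[k]:
X[0] = 8
X[1] = 2.2929-10.3640i
X[2] = 1-1i
X[3] = 3.7071-2.3640i
X[4] = 2
X[5] = 3.7071+2.3640i
X[6] = 1+1i
X[7] = 2.2929+10.3640i

X = [8, 2.2929-10.3640i, 1-1i, 3.7071-2.3640i, 2, 3.7071+2.3640i, 1+1i, 2.2929+10.3640i]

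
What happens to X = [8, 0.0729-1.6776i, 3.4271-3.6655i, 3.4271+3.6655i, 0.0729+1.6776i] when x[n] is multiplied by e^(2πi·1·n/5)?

Modulation property: DFT(ω_5^(-1n)·x[n]) = X[(k-1) mod 5], so circularly shift X by 1 positions.

X[k-1] = [0.0729+1.6776i, 8, 0.0729-1.6776i, 3.4271-3.6655i, 3.4271+3.6655i]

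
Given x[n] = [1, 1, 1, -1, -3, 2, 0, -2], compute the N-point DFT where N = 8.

X[k] = Σ(n=0 to 7) x[n] · ω_8^(nk)
where ω_8 = e^(-2πi/8)

Computing each X[k]:
X[0] = -1
X[1] = 2.5858-1.0000i
X[2] = -3-6i
X[3] = 5.4142+1.0000i
X[4] = -1
X[5] = 5.4142-1.0000i
X[6] = -3+6i
X[7] = 2.5858+1.0000i

X = [-1, 2.5858-1.0000i, -3-6i, 5.4142+1.0000i, -1, 5.4142-1.0000i, -3+6i, 2.5858+1.0000i]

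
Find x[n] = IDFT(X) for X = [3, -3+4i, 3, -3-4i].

x[n] = (1/4) Σ(k=0 to 3) X[k] · e^(2πikn/4)

Computing each x[n]:
x[0] = 0
x[1] = -2
x[2] = 3
x[3] = 2

x = [0, -2, 3, 2]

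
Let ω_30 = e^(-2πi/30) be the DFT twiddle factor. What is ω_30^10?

ω_30^10 = e^(-2πi·10/30)
= cos(-2π·10/30) + i·sin(-2π·10/30)
= cos(-20π/30) + i·sin(-20π/30)

ω_30^10 = cos(-20π/30) + i·sin(-20π/30) = -0.5000-0.8660i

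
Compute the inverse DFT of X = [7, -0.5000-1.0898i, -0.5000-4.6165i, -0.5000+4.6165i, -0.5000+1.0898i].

x[n] = (1/5) Σ(k=0 to 4) X[k] · e^(2πikn/5)

Computing each x[n]:
x[0] = 1
x[1] = 3
x[2] = 0
x[3] = 3
x[4] = 0

x = [1, 3, 0, 3, 0]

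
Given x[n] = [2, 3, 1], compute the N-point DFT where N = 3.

X[k] = Σ(n=0 to 2) x[n] · ω_3^(nk)
where ω_3 = e^(-2πi/3)

Computing each X[k]:
X[0] = 6
X[1] = -1.7321i
X[2] = 1.7321i

X = [6, -1.7321i, 1.7321i]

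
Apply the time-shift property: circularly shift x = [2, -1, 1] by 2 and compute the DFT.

Time shift by 2: X_shifted[k] = ω_3^(2k) · X[k]
Shifted x = [-1, 1, 2]

DFT(x[n-2]) = [2, -2.5000+0.8660i, -2.5000-0.8660i]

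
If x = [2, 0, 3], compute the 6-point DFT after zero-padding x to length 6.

Original 3-point DFT: [5, 0.5000+2.5981i, 0.5000-2.5981i]
Zero-padded 6-point DFT provides frequency interpolation.

DFT_6([x, 0, ...]) = [5, 0.5000-2.5981i, 0.5000+2.5981i, 5, 0.5000-2.5981i, 0.5000+2.5981i]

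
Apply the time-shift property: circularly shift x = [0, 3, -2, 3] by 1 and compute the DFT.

Time shift by 1: X_shifted[k] = ω_4^(1k) · X[k]
Shifted x = [3, 0, 3, -2]

DFT(x[n-1]) = [4, -2i, 8, 2i]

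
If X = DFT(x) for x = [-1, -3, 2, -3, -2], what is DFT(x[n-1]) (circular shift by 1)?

Time shift by 1: X_shifted[k] = ω_5^(1k) · X[k]
Shifted x = [-2, -1, -3, 2, -3]

DFT(x[n-1]) = [-7, -2.4271+1.0368i, 0.9271-5.9309i, 0.9271+5.9309i, -2.4271-1.0368i]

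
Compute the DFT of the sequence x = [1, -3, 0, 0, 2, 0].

X[k] = Σ(n=0 to 5) x[n] · ω_6^(nk)
where ω_6 = e^(-2πi/6)

Computing each X[k]:
X[0] = 0
X[1] = -1.5000+4.3301i
X[2] = 1.5000+0.8660i
X[3] = 6
X[4] = 1.5000-0.8660i
X[5] = -1.5000-4.3301i

X = [0, -1.5000+4.3301i, 1.5000+0.8660i, 6, 1.5000-0.8660i, -1.5000-4.3301i]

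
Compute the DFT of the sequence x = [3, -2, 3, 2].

X[k] = Σ(n=0 to 3) x[n] · ω_4^(nk)
where ω_4 = e^(-2πi/4)

Computing each X[k]:
X[0] = 6
X[1] = 4i
X[2] = 6
X[3] = -4i

X = [6, 4i, 6, -4i]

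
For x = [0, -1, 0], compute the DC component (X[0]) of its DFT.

X[0] = Σ(n=0 to 2) x[n] · ω_3^0 = Σ x[n]
= (0) + (-1) + (0)

X[0] = -1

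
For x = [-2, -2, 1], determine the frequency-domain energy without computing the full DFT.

Parseval: Σ|x[n]|² = (1/N)Σ|X[k]|², so Σ|X[k]|² = N·Σ|x[n]|² = 3·9.0000

Σ|X[k]|² = N·Σ|x[n]|² = 3·9.0000 = 27.0000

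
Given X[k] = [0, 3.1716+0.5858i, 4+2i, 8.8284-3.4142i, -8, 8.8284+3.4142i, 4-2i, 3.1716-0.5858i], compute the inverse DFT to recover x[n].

x[n] = (1/8) Σ(k=0 to 7) X[k] · e^(2πikn/8)

Computing each x[n]:
x[0] = 3
x[1] = 0
x[2] = -3
x[3] = 3
x[4] = -3
x[5] = 1
x[6] = -1
x[7] = 0

x = [3, 0, -3, 3, -3, 1, -1, 0]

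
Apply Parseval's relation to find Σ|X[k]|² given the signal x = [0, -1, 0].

Parseval: Σ|x[n]|² = (1/N)Σ|X[k]|², so Σ|X[k]|² = N·Σ|x[n]|² = 3·1.0000

Σ|X[k]|² = N·Σ|x[n]|² = 3·1.0000 = 3.0000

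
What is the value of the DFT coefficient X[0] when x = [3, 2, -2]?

X[0] = Σ(n=0 to 2) x[n] · ω_3^0 = Σ x[n]
= (3) + (2) + (-2)

X[0] = 3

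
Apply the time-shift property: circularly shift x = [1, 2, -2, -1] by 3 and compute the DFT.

Time shift by 3: X_shifted[k] = ω_4^(3k) · X[k]
Shifted x = [2, -2, -1, 1]

DFT(x[n-3]) = [0, 3+3i, 2, 3-3i]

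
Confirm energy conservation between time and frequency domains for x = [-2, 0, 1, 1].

Time domain:
Σ|x[n]|² = |-2|² + |0|² + |1|² + |1|² = 6.0000

Frequency domain:
(1/4)Σ|X[k]|² = (1/4)(|0|² + |-3+1i|² + |-2|² + |-3-1i|²) = (1/4)·24.0000 = 6.0000

Both sides agree, confirming Parseval's theorem.

Σ|x[n]|² = (1/N)Σ|X[k]|² = 6.0000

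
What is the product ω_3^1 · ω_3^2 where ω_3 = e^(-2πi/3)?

The primitive 3rd roots of unity are ω_3^k for k coprime to 3: k ∈ {1, 2}
Their product equals the constant term of the cyclotomic polynomial Φ_3(x) up to sign.
For n ≥ 3, the product of all primitive nth roots of unity is 1. (For n=1 it is 1; for n=2 it is -1.)

1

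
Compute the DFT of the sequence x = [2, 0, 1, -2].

X[k] = Σ(n=0 to 3) x[n] · ω_4^(nk)
where ω_4 = e^(-2πi/4)

Computing each X[k]:
X[0] = 1
X[1] = 1-2i
X[2] = 5
X[3] = 1+2i

X = [1, 1-2i, 5, 1+2i]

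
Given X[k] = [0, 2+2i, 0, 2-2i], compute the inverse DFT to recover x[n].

x[n] = (1/4) Σ(k=0 to 3) X[k] · e^(2πikn/4)

Computing each x[n]:
x[0] = 1
x[1] = -1
x[2] = -1
x[3] = 1

x = [1, -1, -1, 1]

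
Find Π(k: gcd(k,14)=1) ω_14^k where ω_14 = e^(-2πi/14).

The primitive 14th roots of unity are ω_14^k for k coprime to 14: k ∈ {1, 3, 5, 9, 11, 13}
Their product equals the constant term of the cyclotomic polynomial Φ_14(x) up to sign.
For n ≥ 3, the product of all primitive nth roots of unity is 1. (For n=1 it is 1; for n=2 it is -1.)

1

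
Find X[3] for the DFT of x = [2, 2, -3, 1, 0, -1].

X[3] = Σ(n=0 to 5) x[n] · ω_6^(3n) where ω_6 = e^(-2πi/6)
= (2)·ω_6^0 + (2)·ω_6^3 + (-3)·ω_6^6 + (1)·ω_6^9 + (0)·ω_6^12 + (-1)·ω_6^15

X[3] = -3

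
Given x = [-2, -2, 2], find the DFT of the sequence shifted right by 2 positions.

Time shift by 2: X_shifted[k] = ω_3^(2k) · X[k]
Shifted x = [-2, 2, -2]

DFT(x[n-2]) = [-2, -2.0000-3.4641i, -2.0000+3.4641i]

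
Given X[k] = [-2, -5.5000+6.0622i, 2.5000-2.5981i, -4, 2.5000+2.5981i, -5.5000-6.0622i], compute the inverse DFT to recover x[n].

x[n] = (1/6) Σ(k=0 to 5) X[k] · e^(2πikn/6)

Computing each x[n]:
x[0] = -2
x[1] = -2
x[2] = -3
x[3] = 3
x[4] = 2
x[5] = 0

x = [-2, -2, -3, 3, 2, 0]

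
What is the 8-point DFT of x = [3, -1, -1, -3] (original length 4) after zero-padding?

Original 4-point DFT: [-2, 4-2i, 6, 4+2i]
Zero-padded 8-point DFT provides frequency interpolation.

DFT_8([x, 0, ...]) = [-2, 4.4142+3.8284i, 4-2i, 1.5858+1.8284i, 6, 1.5858-1.8284i, 4+2i, 4.4142-3.8284i]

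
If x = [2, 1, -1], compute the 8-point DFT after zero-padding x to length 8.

Original 3-point DFT: [2, 2.0000-1.7321i, 2.0000+1.7321i]
Zero-padded 8-point DFT provides frequency interpolation.

DFT_8([x, 0, ...]) = [2, 2.7071+0.2929i, 3-1i, 1.2929-1.7071i, 0, 1.2929+1.7071i, 3+1i, 2.7071-0.2929i]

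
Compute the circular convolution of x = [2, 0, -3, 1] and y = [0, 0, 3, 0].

(x ⊛ y)[n] = Σ(m=0 to 3) x[m] · y[(n-m) mod 4]

Computing each output sample:
(x ⊛ y)[0] = -9
(x ⊛ y)[1] = 3
(x ⊛ y)[2] = 6
(x ⊛ y)[3] = 0

x ⊛ y = [-9, 3, 6, 0]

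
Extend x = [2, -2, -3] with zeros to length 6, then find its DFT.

Original 3-point DFT: [-3, 4.5000-0.8660i, 4.5000+0.8660i]
Zero-padded 6-point DFT provides frequency interpolation.

DFT_6([x, 0, ...]) = [-3, 2.5000+4.3301i, 4.5000-0.8660i, 1, 4.5000+0.8660i, 2.5000-4.3301i]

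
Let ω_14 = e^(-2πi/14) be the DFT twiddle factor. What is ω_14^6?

ω_14^6 = e^(-2πi·6/14)
= cos(-2π·6/14) + i·sin(-2π·6/14)
= cos(-12π/14) + i·sin(-12π/14)

ω_14^6 = cos(-12π/14) + i·sin(-12π/14) = -0.9010-0.4339i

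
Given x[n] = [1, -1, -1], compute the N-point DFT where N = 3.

X[k] = Σ(n=0 to 2) x[n] · ω_3^(nk)
where ω_3 = e^(-2πi/3)

Computing each X[k]:
X[0] = -1
X[1] = 2
X[2] = 2

X = [-1, 2, 2]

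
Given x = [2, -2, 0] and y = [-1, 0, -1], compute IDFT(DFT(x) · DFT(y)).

(x ⊛ y)[n] = Σ(m=0 to 2) x[m] · y[(n-m) mod 3]

Computing each output sample:
(x ⊛ y)[0] = 0
(x ⊛ y)[1] = 2
(x ⊛ y)[2] = -2

x ⊛ y = [0, 2, -2]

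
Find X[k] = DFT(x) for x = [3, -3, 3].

X[k] = Σ(n=0 to 2) x[n] · ω_3^(nk)
where ω_3 = e^(-2πi/3)

Computing each X[k]:
X[0] = 3
X[1] = 3.0000+5.1962i
X[2] = 3.0000-5.1962i

X = [3, 3.0000+5.1962i, 3.0000-5.1962i]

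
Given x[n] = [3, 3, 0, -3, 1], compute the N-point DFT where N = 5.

X[k] = Σ(n=0 to 4) x[n] · ω_5^(nk)
where ω_5 = e^(-2πi/5)

Computing each X[k]:
X[0] = 4
X[1] = 6.6631-3.6655i
X[2] = -1.1631+1.6776i
X[3] = -1.1631-1.6776i
X[4] = 6.6631+3.6655i

X = [4, 6.6631-3.6655i, -1.1631+1.6776i, -1.1631-1.6776i, 6.6631+3.6655i]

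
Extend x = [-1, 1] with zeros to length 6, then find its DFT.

Original 2-point DFT: [0, -2]
Zero-padded 6-point DFT provides frequency interpolation.

DFT_6([x, 0, ...]) = [0, -0.5000-0.8660i, -1.5000-0.8660i, -2, -1.5000+0.8660i, -0.5000+0.8660i]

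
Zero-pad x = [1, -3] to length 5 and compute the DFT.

Original 2-point DFT: [-2, 4]
Zero-padded 5-point DFT provides frequency interpolation.

DFT_5([x, 0, ...]) = [-2, 0.0729+2.8532i, 3.4271+1.7634i, 3.4271-1.7634i, 0.0729-2.8532i]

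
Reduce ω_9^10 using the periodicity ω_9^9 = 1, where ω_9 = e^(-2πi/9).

Since ω_9^9 = 1, powers reduce modulo 9.
10 mod 9 = 1
So ω_9^10 = ω_9^1 = e^(-2πi·1/9)

ω_9^10 = ω_9^1 = 0.7660-0.6428i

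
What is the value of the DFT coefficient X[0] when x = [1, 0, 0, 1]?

X[0] = Σ(n=0 to 3) x[n] · ω_4^0 = Σ x[n]
= (1) + (0) + (0) + (1)

X[0] = 2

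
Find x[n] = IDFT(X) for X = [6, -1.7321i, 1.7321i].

x[n] = (1/3) Σ(k=0 to 2) X[k] · e^(2πikn/3)

Computing each x[n]:
x[0] = 2
x[1] = 3
x[2] = 1

x = [2, 3, 1]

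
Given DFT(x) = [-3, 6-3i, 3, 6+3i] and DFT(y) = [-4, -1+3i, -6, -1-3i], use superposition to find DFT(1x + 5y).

By linearity: DFT(1x + 5y) = 1·DFT(x) + 5·DFT(y)
= 1·[-3, 6-3i, 3, 6+3i] + 5·[-4, -1+3i, -6, -1-3i]

Computing element-wise:
Z[0] = 1·(-3) + 5·(-4) = -23
Z[1] = 1·(6-3i) + 5·(-1+3i) = 1+12i
Z[2] = 1·(3) + 5·(-6) = -27
Z[3] = 1·(6+3i) + 5·(-1-3i) = 1-12i

DFT(1x + 5y) = 1·X + 5·Y = [-23, 1+12i, -27, 1-12i]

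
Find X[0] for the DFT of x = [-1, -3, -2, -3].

X[0] = Σ(n=0 to 3) x[n] · ω_4^0 = Σ x[n]
= (-1) + (-3) + (-2) + (-3)

X[0] = -9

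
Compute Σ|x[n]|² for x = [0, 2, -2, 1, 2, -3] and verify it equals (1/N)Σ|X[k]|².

Time domain:
Σ|x[n]|² = |0|² + |2|² + |-2|² + |1|² + |2|² + |-3|² = 22.0000

Frequency domain:
(1/6)Σ|X[k]|² = (1/6)(|0|² + |-1.5000-0.8660i|² + |1.5000-7.7942i|² + |0|² + |1.5000+7.7942i|² + |-1.5000+0.8660i|²) = (1/6)·132.0000 = 22.0000

Both sides agree, confirming Parseval's theorem.

Σ|x[n]|² = (1/N)Σ|X[k]|² = 22.0000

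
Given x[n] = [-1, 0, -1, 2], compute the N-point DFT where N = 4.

X[k] = Σ(n=0 to 3) x[n] · ω_4^(nk)
where ω_4 = e^(-2πi/4)

Computing each X[k]:
X[0] = 0
X[1] = 2i
X[2] = -4
X[3] = -2i

X = [0, 2i, -4, -2i]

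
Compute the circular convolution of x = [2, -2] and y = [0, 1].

(x ⊛ y)[n] = Σ(m=0 to 1) x[m] · y[(n-m) mod 2]

Computing each output sample:
(x ⊛ y)[0] = -2
(x ⊛ y)[1] = 2

x ⊛ y = [-2, 2]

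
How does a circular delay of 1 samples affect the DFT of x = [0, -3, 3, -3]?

Time shift by 1: X_shifted[k] = ω_4^(1k) · X[k]
Shifted x = [-3, 0, -3, 3]

DFT(x[n-1]) = [-3, 3i, -9, -3i]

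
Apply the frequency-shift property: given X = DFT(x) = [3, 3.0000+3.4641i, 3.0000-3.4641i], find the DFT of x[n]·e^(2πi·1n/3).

Modulation property: DFT(ω_3^(-1n)·x[n]) = X[(k-1) mod 3], so circularly shift X by 1 positions.

X[k-1] = [3.0000-3.4641i, 3, 3.0000+3.4641i]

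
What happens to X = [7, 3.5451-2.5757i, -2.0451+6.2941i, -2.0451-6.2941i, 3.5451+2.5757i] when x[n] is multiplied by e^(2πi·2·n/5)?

Modulation property: DFT(ω_5^(-2n)·x[n]) = X[(k-2) mod 5], so circularly shift X by 2 positions.

X[k-2] = [-2.0451-6.2941i, 3.5451+2.5757i, 7, 3.5451-2.5757i, -2.0451+6.2941i]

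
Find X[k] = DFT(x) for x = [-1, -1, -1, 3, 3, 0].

X[k] = Σ(n=0 to 5) x[n] · ω_6^(nk)
where ω_6 = e^(-2πi/6)

Computing each X[k]:
X[0] = 3
X[1] = -5.5000+4.3301i
X[2] = 1.5000-2.5981i
X[3] = -1
X[4] = 1.5000+2.5981i
X[5] = -5.5000-4.3301i

X = [3, -5.5000+4.3301i, 1.5000-2.5981i, -1, 1.5000+2.5981i, -5.5000-4.3301i]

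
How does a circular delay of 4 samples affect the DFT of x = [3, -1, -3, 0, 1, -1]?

Time shift by 4: X_shifted[k] = ω_6^(4k) · X[k]
Shifted x = [-3, 0, 1, -1, 3, -1]

DFT(x[n-4]) = [-1, -4.5000+0.8660i, -5.5000-2.5981i, 3, -5.5000+2.5981i, -4.5000-0.8660i]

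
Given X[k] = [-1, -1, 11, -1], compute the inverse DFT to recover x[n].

x[n] = (1/4) Σ(k=0 to 3) X[k] · e^(2πikn/4)

Computing each x[n]:
x[0] = 2
x[1] = -3
x[2] = 3
x[3] = -3

x = [2, -3, 3, -3]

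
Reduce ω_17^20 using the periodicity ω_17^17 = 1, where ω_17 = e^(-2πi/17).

Since ω_17^17 = 1, powers reduce modulo 17.
20 mod 17 = 3
So ω_17^20 = ω_17^3 = e^(-2πi·3/17)

ω_17^20 = ω_17^3 = 0.4457-0.8952i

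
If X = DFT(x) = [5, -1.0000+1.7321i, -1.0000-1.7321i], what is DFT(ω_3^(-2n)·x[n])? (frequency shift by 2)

Modulation property: DFT(ω_3^(-2n)·x[n]) = X[(k-2) mod 3], so circularly shift X by 2 positions.

X[k-2] = [-1.0000+1.7321i, -1.0000-1.7321i, 5]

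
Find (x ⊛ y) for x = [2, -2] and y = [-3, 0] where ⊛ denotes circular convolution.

(x ⊛ y)[n] = Σ(m=0 to 1) x[m] · y[(n-m) mod 2]

Computing each output sample:
(x ⊛ y)[0] = -6
(x ⊛ y)[1] = 6

x ⊛ y = [-6, 6]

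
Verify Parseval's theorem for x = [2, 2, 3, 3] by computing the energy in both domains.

Time domain:
Σ|x[n]|² = |2|² + |2|² + |3|² + |3|² = 26.0000

Frequency domain:
(1/4)Σ|X[k]|² = (1/4)(|10|² + |-1+1i|² + |0|² + |-1-1i|²) = (1/4)·104.0000 = 26.0000

Both sides agree, confirming Parseval's theorem.

Σ|x[n]|² = (1/N)Σ|X[k]|² = 26.0000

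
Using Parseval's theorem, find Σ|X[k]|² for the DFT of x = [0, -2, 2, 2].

Parseval: Σ|x[n]|² = (1/N)Σ|X[k]|², so Σ|X[k]|² = N·Σ|x[n]|² = 4·12.0000

Σ|X[k]|² = N·Σ|x[n]|² = 4·12.0000 = 48.0000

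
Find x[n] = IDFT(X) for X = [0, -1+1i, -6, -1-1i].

x[n] = (1/4) Σ(k=0 to 3) X[k] · e^(2πikn/4)

Computing each x[n]:
x[0] = -2
x[1] = 1
x[2] = -1
x[3] = 2

x = [-2, 1, -1, 2]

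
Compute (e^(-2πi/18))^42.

Since ω_18^18 = 1, powers reduce modulo 18.
42 mod 18 = 6
So ω_18^42 = ω_18^6 = e^(-2πi·6/18)

ω_18^42 = ω_18^6 = -0.5000-0.8660i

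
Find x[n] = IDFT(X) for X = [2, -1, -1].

x[n] = (1/3) Σ(k=0 to 2) X[k] · e^(2πikn/3)

Computing each x[n]:
x[0] = 0
x[1] = 1
x[2] = 1

x = [0, 1, 1]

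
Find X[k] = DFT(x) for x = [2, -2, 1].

X[k] = Σ(n=0 to 2) x[n] · ω_3^(nk)
where ω_3 = e^(-2πi/3)

Computing each X[k]:
X[0] = 1
X[1] = 2.5000+2.5981i
X[2] = 2.5000-2.5981i

X = [1, 2.5000+2.5981i, 2.5000-2.5981i]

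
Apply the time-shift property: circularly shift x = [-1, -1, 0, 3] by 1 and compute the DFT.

Time shift by 1: X_shifted[k] = ω_4^(1k) · X[k]
Shifted x = [3, -1, -1, 0]

DFT(x[n-1]) = [1, 4+1i, 3, 4-1i]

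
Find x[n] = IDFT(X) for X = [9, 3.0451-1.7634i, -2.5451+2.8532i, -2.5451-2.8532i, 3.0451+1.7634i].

x[n] = (1/5) Σ(k=0 to 4) X[k] · e^(2πikn/5)

Computing each x[n]:
x[0] = 2
x[1] = 3
x[2] = 2
x[3] = -1
x[4] = 3

x = [2, 3, 2, -1, 3]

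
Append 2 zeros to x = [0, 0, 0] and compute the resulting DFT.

Original 3-point DFT: [0, 0, 0]
Zero-padded 5-point DFT provides frequency interpolation.

DFT_5([x, 0, ...]) = [0, 0, 0, 0, 0]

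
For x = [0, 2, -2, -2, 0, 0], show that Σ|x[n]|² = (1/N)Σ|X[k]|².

Time domain:
Σ|x[n]|² = |0|² + |2|² + |-2|² + |-2|² + |0|² + |0|² = 12.0000

Frequency domain:
(1/6)Σ|X[k]|² = (1/6)(|-2|² + |4|² + |-2.0000-3.4641i|² + |-2|² + |-2.0000+3.4641i|² + |4|²) = (1/6)·72.0000 = 12.0000

Both sides agree, confirming Parseval's theorem.

Σ|x[n]|² = (1/N)Σ|X[k]|² = 12.0000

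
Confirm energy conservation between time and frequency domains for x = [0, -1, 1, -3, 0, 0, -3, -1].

Time domain:
Σ|x[n]|² = |0|² + |-1|² + |1|² + |-3|² + |0|² + |0|² + |-3|² + |-1|² = 21.0000

Frequency domain:
(1/8)Σ|X[k]|² = (1/8)(|-7|² + |0.7071-1.8787i|² + |2-3i|² + |-0.7071+6.1213i|² + |3|² + |-0.7071-6.1213i|² + |2+3i|² + |0.7071+1.8787i|²) = (1/8)·168.0000 = 21.0000

Both sides agree, confirming Parseval's theorem.

Σ|x[n]|² = (1/N)Σ|X[k]|² = 21.0000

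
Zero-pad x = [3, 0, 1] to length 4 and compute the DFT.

Original 3-point DFT: [4, 2.5000+0.8660i, 2.5000-0.8660i]
Zero-padded 4-point DFT provides frequency interpolation.

DFT_4([x, 0, ...]) = [4, 2, 4, 2]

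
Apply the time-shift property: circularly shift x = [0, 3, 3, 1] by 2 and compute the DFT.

Time shift by 2: X_shifted[k] = ω_4^(2k) · X[k]
Shifted x = [3, 1, 0, 3]

DFT(x[n-2]) = [7, 3+2i, -1, 3-2i]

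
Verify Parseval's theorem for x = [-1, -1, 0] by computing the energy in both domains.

Time domain:
Σ|x[n]|² = |-1|² + |-1|² + |0|² = 2.0000

Frequency domain:
(1/3)Σ|X[k]|² = (1/3)(|-2|² + |-0.5000+0.8660i|² + |-0.5000-0.8660i|²) = (1/3)·6.0000 = 2.0000

Both sides agree, confirming Parseval's theorem.

Σ|x[n]|² = (1/N)Σ|X[k]|² = 2.0000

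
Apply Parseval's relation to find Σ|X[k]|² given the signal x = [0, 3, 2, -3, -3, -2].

Parseval: Σ|x[n]|² = (1/N)Σ|X[k]|², so Σ|X[k]|² = N·Σ|x[n]|² = 6·35.0000

Σ|X[k]|² = N·Σ|x[n]|² = 6·35.0000 = 210.0000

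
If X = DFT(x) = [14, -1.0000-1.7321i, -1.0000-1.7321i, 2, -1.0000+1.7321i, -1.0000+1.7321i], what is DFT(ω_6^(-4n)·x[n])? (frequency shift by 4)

Modulation property: DFT(ω_6^(-4n)·x[n]) = X[(k-4) mod 6], so circularly shift X by 4 positions.

X[k-4] = [-1.0000-1.7321i, 2, -1.0000+1.7321i, -1.0000+1.7321i, 14, -1.0000-1.7321i]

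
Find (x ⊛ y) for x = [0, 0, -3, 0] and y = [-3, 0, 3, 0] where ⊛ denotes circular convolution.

(x ⊛ y)[n] = Σ(m=0 to 3) x[m] · y[(n-m) mod 4]

Computing each output sample:
(x ⊛ y)[0] = -9
(x ⊛ y)[1] = 0
(x ⊛ y)[2] = 9
(x ⊛ y)[3] = 0

x ⊛ y = [-9, 0, 9, 0]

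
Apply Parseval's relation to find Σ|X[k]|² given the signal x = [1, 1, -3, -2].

Parseval: Σ|x[n]|² = (1/N)Σ|X[k]|², so Σ|X[k]|² = N·Σ|x[n]|² = 4·15.0000

Σ|X[k]|² = N·Σ|x[n]|² = 4·15.0000 = 60.0000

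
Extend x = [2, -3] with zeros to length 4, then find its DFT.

Original 2-point DFT: [-1, 5]
Zero-padded 4-point DFT provides frequency interpolation.

DFT_4([x, 0, ...]) = [-1, 2+3i, 5, 2-3i]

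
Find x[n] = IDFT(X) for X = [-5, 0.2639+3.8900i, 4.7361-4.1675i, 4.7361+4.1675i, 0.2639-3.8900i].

x[n] = (1/5) Σ(k=0 to 4) X[k] · e^(2πikn/5)

Computing each x[n]:
x[0] = 1
x[1] = -3
x[2] = -3
x[3] = 2
x[4] = -2

x = [1, -3, -3, 2, -2]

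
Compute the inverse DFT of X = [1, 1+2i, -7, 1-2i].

x[n] = (1/4) Σ(k=0 to 3) X[k] · e^(2πikn/4)

Computing each x[n]:
x[0] = -1
x[1] = 1
x[2] = -2
x[3] = 3

x = [-1, 1, -2, 3]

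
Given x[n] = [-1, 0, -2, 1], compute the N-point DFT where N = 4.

X[k] = Σ(n=0 to 3) x[n] · ω_4^(nk)
where ω_4 = e^(-2πi/4)

Computing each X[k]:
X[0] = -2
X[1] = 1+1i
X[2] = -4
X[3] = 1-1i

X = [-2, 1+1i, -4, 1-1i]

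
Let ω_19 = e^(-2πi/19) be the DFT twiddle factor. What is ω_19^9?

ω_19^9 = e^(-2πi·9/19)
= cos(-2π·9/19) + i·sin(-2π·9/19)
= cos(-18π/19) + i·sin(-18π/19)

ω_19^9 = cos(-18π/19) + i·sin(-18π/19) = -0.9864-0.1646i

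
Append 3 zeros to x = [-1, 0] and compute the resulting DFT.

Original 2-point DFT: [-1, -1]
Zero-padded 5-point DFT provides frequency interpolation.

DFT_5([x, 0, ...]) = [-1, -1, -1, -1, -1]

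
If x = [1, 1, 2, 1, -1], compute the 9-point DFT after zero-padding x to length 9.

Original 5-point DFT: [4, -1.4271-2.4899i, 1.9271-0.2245i, 1.9271+0.2245i, -1.4271+2.4899i]
Zero-padded 9-point DFT provides frequency interpolation.

DFT_9([x, 0, ...]) = [4, 2.5530-3.1364i, -1.9718-1.4456i, 1.0000+1.7321i, 0.9187-0.9073i, 0.9187+0.9073i, 1.0000-1.7321i, -1.9718+1.4456i, 2.5530+3.1364i]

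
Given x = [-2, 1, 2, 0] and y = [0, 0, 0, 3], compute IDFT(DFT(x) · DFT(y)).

(x ⊛ y)[n] = Σ(m=0 to 3) x[m] · y[(n-m) mod 4]

Computing each output sample:
(x ⊛ y)[0] = 3
(x ⊛ y)[1] = 6
(x ⊛ y)[2] = 0
(x ⊛ y)[3] = -6

x ⊛ y = [3, 6, 0, -6]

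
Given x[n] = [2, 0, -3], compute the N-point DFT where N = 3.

X[k] = Σ(n=0 to 2) x[n] · ω_3^(nk)
where ω_3 = e^(-2πi/3)

Computing each X[k]:
X[0] = -1
X[1] = 3.5000-2.5981i
X[2] = 3.5000+2.5981i

X = [-1, 3.5000-2.5981i, 3.5000+2.5981i]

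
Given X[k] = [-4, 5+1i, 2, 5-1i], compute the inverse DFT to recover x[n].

x[n] = (1/4) Σ(k=0 to 3) X[k] · e^(2πikn/4)

Computing each x[n]:
x[0] = 2
x[1] = -2
x[2] = -3
x[3] = -1

x = [2, -2, -3, -1]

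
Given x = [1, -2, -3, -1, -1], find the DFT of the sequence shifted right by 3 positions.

Time shift by 3: X_shifted[k] = ω_5^(3k) · X[k]
Shifted x = [-3, -1, -1, 1, -2]

DFT(x[n-3]) = [-6, -3.9271+0.2245i, -0.5729-2.4899i, -0.5729+2.4899i, -3.9271-0.2245i]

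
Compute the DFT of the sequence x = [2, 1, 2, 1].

X[k] = Σ(n=0 to 3) x[n] · ω_4^(nk)
where ω_4 = e^(-2πi/4)

Computing each X[k]:
X[0] = 6
X[1] = 0
X[2] = 2
X[3] = 0

X = [6, 0, 2, 0]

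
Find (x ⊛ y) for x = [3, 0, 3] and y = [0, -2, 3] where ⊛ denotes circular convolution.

(x ⊛ y)[n] = Σ(m=0 to 2) x[m] · y[(n-m) mod 3]

Computing each output sample:
(x ⊛ y)[0] = -6
(x ⊛ y)[1] = 3
(x ⊛ y)[2] = 9

x ⊛ y = [-6, 3, 9]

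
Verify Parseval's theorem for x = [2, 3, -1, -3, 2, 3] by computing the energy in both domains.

Time domain:
Σ|x[n]|² = |2|² + |3|² + |-1|² + |-3|² + |2|² + |3|² = 36.0000

Frequency domain:
(1/6)Σ|X[k]|² = (1/6)(|6|² + |7.5000+2.5981i|² + |-4.5000-2.5981i|² + |0|² + |-4.5000+2.5981i|² + |7.5000-2.5981i|²) = (1/6)·216.0000 = 36.0000

Both sides agree, confirming Parseval's theorem.

Σ|x[n]|² = (1/N)Σ|X[k]|² = 36.0000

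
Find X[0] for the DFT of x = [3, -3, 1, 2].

X[0] = Σ(n=0 to 3) x[n] · ω_4^0 = Σ x[n]
= (3) + (-3) + (1) + (2)

X[0] = 3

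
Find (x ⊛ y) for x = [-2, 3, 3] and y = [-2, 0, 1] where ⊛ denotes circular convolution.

(x ⊛ y)[n] = Σ(m=0 to 2) x[m] · y[(n-m) mod 3]

Computing each output sample:
(x ⊛ y)[0] = 7
(x ⊛ y)[1] = -3
(x ⊛ y)[2] = -8

x ⊛ y = [7, -3, -8]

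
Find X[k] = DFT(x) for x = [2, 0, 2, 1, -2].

X[k] = Σ(n=0 to 4) x[n] · ω_5^(nk)
where ω_5 = e^(-2πi/5)

Computing each X[k]:
X[0] = 3
X[1] = -1.0451-2.4899i
X[2] = 4.5451-0.2245i
X[3] = 4.5451+0.2245i
X[4] = -1.0451+2.4899i

X = [3, -1.0451-2.4899i, 4.5451-0.2245i, 4.5451+0.2245i, -1.0451+2.4899i]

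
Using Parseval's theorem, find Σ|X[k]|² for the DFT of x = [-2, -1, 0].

Parseval: Σ|x[n]|² = (1/N)Σ|X[k]|², so Σ|X[k]|² = N·Σ|x[n]|² = 3·5.0000

Σ|X[k]|² = N·Σ|x[n]|² = 3·5.0000 = 15.0000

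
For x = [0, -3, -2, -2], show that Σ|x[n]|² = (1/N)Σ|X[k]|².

Time domain:
Σ|x[n]|² = |0|² + |-3|² + |-2|² + |-2|² = 17.0000

Frequency domain:
(1/4)Σ|X[k]|² = (1/4)(|-7|² + |2+1i|² + |3|² + |2-1i|²) = (1/4)·68.0000 = 17.0000

Both sides agree, confirming Parseval's theorem.

Σ|x[n]|² = (1/N)Σ|X[k]|² = 17.0000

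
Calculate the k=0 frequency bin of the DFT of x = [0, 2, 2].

X[0] = Σ(n=0 to 2) x[n] · ω_3^0 = Σ x[n]
= (0) + (2) + (2)

X[0] = 4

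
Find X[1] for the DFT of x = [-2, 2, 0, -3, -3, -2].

X[1] = Σ(n=0 to 5) x[n] · ω_6^(1n) where ω_6 = e^(-2πi/6)
= (-2)·ω_6^0 + (2)·ω_6^1 + (0)·ω_6^2 + (-3)·ω_6^3 + (-3)·ω_6^4 + (-2)·ω_6^5

X[1] = 2.5000-6.0622i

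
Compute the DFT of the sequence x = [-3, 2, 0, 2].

X[k] = Σ(n=0 to 3) x[n] · ω_4^(nk)
where ω_4 = e^(-2πi/4)

Computing each X[k]:
X[0] = 1
X[1] = -3
X[2] = -7
X[3] = -3

X = [1, -3, -7, -3]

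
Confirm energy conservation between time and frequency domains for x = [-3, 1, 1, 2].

Time domain:
Σ|x[n]|² = |-3|² + |1|² + |1|² + |2|² = 15.0000

Frequency domain:
(1/4)Σ|X[k]|² = (1/4)(|1|² + |-4+1i|² + |-5|² + |-4-1i|²) = (1/4)·60.0000 = 15.0000

Both sides agree, confirming Parseval's theorem.

Σ|x[n]|² = (1/N)Σ|X[k]|² = 15.0000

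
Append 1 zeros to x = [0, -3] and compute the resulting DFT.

Original 2-point DFT: [-3, 3]
Zero-padded 3-point DFT provides frequency interpolation.

DFT_3([x, 0, ...]) = [-3, 1.5000+2.5981i, 1.5000-2.5981i]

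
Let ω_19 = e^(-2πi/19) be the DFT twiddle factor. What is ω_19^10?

ω_19^10 = e^(-2πi·10/19)
= cos(-2π·10/19) + i·sin(-2π·10/19)
= cos(-20π/19) + i·sin(-20π/19)

ω_19^10 = cos(-20π/19) + i·sin(-20π/19) = -0.9864+0.1646i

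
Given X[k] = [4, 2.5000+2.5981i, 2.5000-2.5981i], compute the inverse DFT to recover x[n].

x[n] = (1/3) Σ(k=0 to 2) X[k] · e^(2πikn/3)

Computing each x[n]:
x[0] = 3
x[1] = -1
x[2] = 2

x = [3, -1, 2]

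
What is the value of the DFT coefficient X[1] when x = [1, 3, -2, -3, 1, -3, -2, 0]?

X[1] = Σ(n=0 to 7) x[n] · ω_8^(1n) where ω_8 = e^(-2πi/8)
= (1)·ω_8^0 + (3)·ω_8^1 + (-2)·ω_8^2 + (-3)·ω_8^3 + (1)·ω_8^4 + (-3)·ω_8^5 + (-2)·ω_8^6 + (0)·ω_8^7

X[1] = 6.3640-2.1213i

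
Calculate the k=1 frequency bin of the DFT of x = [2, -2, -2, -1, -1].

X[1] = Σ(n=0 to 4) x[n] · ω_5^(1n) where ω_5 = e^(-2πi/5)
= (2)·ω_5^0 + (-2)·ω_5^1 + (-2)·ω_5^2 + (-1)·ω_5^3 + (-1)·ω_5^4

X[1] = 3.5000+1.5388i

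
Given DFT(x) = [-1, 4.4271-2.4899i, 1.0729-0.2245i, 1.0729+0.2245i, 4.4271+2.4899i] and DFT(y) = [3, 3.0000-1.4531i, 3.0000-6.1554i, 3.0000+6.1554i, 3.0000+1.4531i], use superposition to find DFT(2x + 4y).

By linearity: DFT(2x + 4y) = 2·DFT(x) + 4·DFT(y)
= 2·[-1, 4.4271-2.4899i, 1.0729-0.2245i, 1.0729+0.2245i, 4.4271+2.4899i] + 4·[3, 3.0000-1.4531i, 3.0000-6.1554i, 3.0000+6.1554i, 3.0000+1.4531i]

Computing element-wise:
Z[0] = 2·(-1) + 4·(3) = 10
Z[1] = 2·(4.4271-2.4899i) + 4·(3.0000-1.4531i) = 20.8542-10.7922i
Z[2] = 2·(1.0729-0.2245i) + 4·(3.0000-6.1554i) = 14.1458-25.0706i
Z[3] = 2·(1.0729+0.2245i) + 4·(3.0000+6.1554i) = 14.1458+25.0706i
Z[4] = 2·(4.4271+2.4899i) + 4·(3.0000+1.4531i) = 20.8542+10.7922i

DFT(2x + 4y) = 2·X + 4·Y = [10, 20.8542-10.7922i, 14.1458-25.0706i, 14.1458+25.0706i, 20.8542+10.7922i]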